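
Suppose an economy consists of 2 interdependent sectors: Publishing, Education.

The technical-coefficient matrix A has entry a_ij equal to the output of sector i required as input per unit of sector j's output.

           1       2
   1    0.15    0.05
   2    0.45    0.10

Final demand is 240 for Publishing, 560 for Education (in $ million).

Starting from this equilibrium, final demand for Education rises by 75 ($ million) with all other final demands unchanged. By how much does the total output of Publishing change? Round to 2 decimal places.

Δx_1 = 5.05

I − A =
  [   0.85    -0.05]
  [  -0.45     0.90]
det(I−A) = (0.85)(0.90) − (-0.05)(-0.45) = 0.7425
adj(I−A) = [[0.90, 0.05], [0.45, 0.85]]
(I − A)⁻¹ = adj(I−A) / det(I−A) ≈
  [   1.2121     0.0673]
  [   0.6061     1.1448]
Δx = (I − A)⁻¹ Δd with Δd having +75 in the Education component and 0 elsewhere.
So Δx_1 = L_12 · (+75), where L_12 = adj(I−A)_12 / det(I−A) = 0.05 / 0.7425.
Δx_1 = 0.05 × (+75) / 0.7425 = 3.75 / 0.7425 ≈ 5.05.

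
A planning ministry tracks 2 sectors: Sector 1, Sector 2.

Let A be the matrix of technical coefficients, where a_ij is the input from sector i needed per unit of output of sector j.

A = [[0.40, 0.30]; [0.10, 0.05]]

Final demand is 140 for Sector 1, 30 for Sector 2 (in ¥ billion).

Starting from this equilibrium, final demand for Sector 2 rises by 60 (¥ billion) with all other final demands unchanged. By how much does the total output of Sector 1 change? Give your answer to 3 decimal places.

I − A =
  [   0.60    -0.30]
  [  -0.10     0.95]
det(I−A) = (0.60)(0.95) − (-0.30)(-0.10) = 0.5400
adj(I−A) = [[0.95, 0.30], [0.10, 0.60]]
(I − A)⁻¹ = adj(I−A) / det(I−A) ≈
  [   1.7593     0.5556]
  [   0.1852     1.1111]
Δx = (I − A)⁻¹ Δd with Δd having +60 in the Sector 2 component and 0 elsewhere.
So Δx_1 = L_12 · (+60), where L_12 = adj(I−A)_12 / det(I−A) = 0.30 / 0.5400.
Δx_1 = 0.30 × (+60) / 0.5400 = 18.00 / 0.5400 ≈ 33.333.

Δx_1 = 33.333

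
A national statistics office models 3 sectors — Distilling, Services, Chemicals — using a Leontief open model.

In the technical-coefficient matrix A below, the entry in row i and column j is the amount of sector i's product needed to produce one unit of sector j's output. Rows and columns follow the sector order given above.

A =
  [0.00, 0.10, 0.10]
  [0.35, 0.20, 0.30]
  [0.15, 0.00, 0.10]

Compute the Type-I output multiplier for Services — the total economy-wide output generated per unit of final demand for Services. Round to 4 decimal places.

I − A =
  [   1.00    -0.10    -0.10]
  [  -0.35     0.80    -0.30]
  [  -0.15     0.00     0.90]
Cofactors of I−A, C_ij = (−1)^(i+j)·(minor ij) (rows/columns in the sector order above):
  C_11 = (0.80)(0.90) − (-0.30)(0.00) = 0.7200
  C_12 = −[(-0.35)(0.90) − (-0.30)(-0.15)] = 0.3600
  C_13 = (-0.35)(0.00) − (0.80)(-0.15) = 0.1200
  C_21 = −[(-0.10)(0.90) − (-0.10)(0.00)] = 0.0900
  C_22 = (1.00)(0.90) − (-0.10)(-0.15) = 0.8850
  C_23 = −[(1.00)(0.00) − (-0.10)(-0.15)] = 0.0150
  C_31 = (-0.10)(-0.30) − (-0.10)(0.80) = 0.1100
  C_32 = −[(1.00)(-0.30) − (-0.10)(-0.35)] = 0.3350
  C_33 = (1.00)(0.80) − (-0.10)(-0.35) = 0.7650
det(I−A) = Σ_j (I−A)_1j·C_1j = (1.00)(0.7200) + (-0.10)(0.3600) + (-0.10)(0.1200) = 0.6720
adj(I−A) = Cᵀ =
  [ 0.7200   0.0900   0.1100]
  [ 0.3600   0.8850   0.3350]
  [ 0.1200   0.0150   0.7650]
(I − A)⁻¹ = adj(I−A) / det(I−A) ≈
  [   1.07143     0.13393     0.16369]
  [   0.53571     1.31696     0.49851]
  [   0.17857     0.02232     1.13839]
The output multiplier for sector j is the column-j sum of the Leontief inverse (I − A)⁻¹ = adj(I−A) / det(I−A).
Column S of adj(I−A): (0.0900, 0.8850, 0.0150); det(I−A) = 0.6720.
m_S = (0.0900 + 0.8850 + 0.0150) / 0.6720 = 0.99 / 0.6720 ≈ 1.4732.

m_S = 1.4732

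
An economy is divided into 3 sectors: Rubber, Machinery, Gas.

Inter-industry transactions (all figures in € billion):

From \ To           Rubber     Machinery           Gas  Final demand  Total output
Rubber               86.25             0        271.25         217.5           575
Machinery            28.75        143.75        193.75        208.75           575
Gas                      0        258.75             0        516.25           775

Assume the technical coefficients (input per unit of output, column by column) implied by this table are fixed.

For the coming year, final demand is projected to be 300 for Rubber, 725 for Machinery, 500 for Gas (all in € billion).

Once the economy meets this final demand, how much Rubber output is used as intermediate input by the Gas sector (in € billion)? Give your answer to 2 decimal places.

z_13 = 395.10

Technical coefficients a_ij = z_ij / X_j:
  a_11 = 86.25/575 = 0.15, a_21 = 28.75/575 = 0.05, a_31 = 0/575 = 0.00
  a_12 = 0/575 = 0.00, a_22 = 143.75/575 = 0.25, a_32 = 258.75/575 = 0.45
  a_13 = 271.25/775 = 0.35, a_23 = 193.75/775 = 0.25, a_33 = 0/775 = 0.00
I − A =
  [   0.85     0.00    -0.35]
  [  -0.05     0.75    -0.25]
  [   0.00    -0.45     1.00]
Cofactors of I−A, C_ij = (−1)^(i+j)·(minor ij) (rows/columns in the sector order above):
  C_11 = (0.75)(1.00) − (-0.25)(-0.45) = 0.6375
  C_12 = −[(-0.05)(1.00) − (-0.25)(0.00)] = 0.0500
  C_13 = (-0.05)(-0.45) − (0.75)(0.00) = 0.0225
  C_21 = −[(0.00)(1.00) − (-0.35)(-0.45)] = 0.1575
  C_22 = (0.85)(1.00) − (-0.35)(0.00) = 0.8500
  C_23 = −[(0.85)(-0.45) − (0.00)(0.00)] = 0.3825
  C_31 = (0.00)(-0.25) − (-0.35)(0.75) = 0.2625
  C_32 = −[(0.85)(-0.25) − (-0.35)(-0.05)] = 0.2300
  C_33 = (0.85)(0.75) − (0.00)(-0.05) = 0.6375
det(I−A) = Σ_j (I−A)_1j·C_1j = (0.85)(0.6375) + (0.00)(0.0500) + (-0.35)(0.0225) = 0.5340
adj(I−A) = Cᵀ =
  [ 0.6375   0.1575   0.2625]
  [ 0.0500   0.8500   0.2300]
  [ 0.0225   0.3825   0.6375]
(I − A)⁻¹ = adj(I−A) / det(I−A) ≈
  [   1.1938     0.2949     0.4916]
  [   0.0936     1.5918     0.4307]
  [   0.0421     0.7163     1.1938]
First solve x = (I − A)⁻¹ d = adj(I−A)·d / det(I−A); in particular x_3 = (0.0225·300 + 0.3825·725 + 0.6375·500) / 0.5340 = 602.8125 / 0.5340 ≈ 1128.8624.
Intermediate flow from 1 to 3: z_13 = a_13 · x_3 = 0.35 × 602.8125 / 0.5340 = 210.984375 / 0.5340 ≈ 395.10.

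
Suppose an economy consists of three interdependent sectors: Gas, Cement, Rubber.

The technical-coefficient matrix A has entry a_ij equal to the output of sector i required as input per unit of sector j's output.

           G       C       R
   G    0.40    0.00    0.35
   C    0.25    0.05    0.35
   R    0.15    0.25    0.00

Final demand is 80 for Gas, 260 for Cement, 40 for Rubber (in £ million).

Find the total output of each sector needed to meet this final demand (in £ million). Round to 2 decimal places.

I − A =
  [   0.60     0.00    -0.35]
  [  -0.25     0.95    -0.35]
  [  -0.15    -0.25     1.00]
Cofactors of I−A, C_ij = (−1)^(i+j)·(minor ij) (rows/columns in the sector order above):
  C_11 = (0.95)(1.00) − (-0.35)(-0.25) = 0.8625
  C_12 = −[(-0.25)(1.00) − (-0.35)(-0.15)] = 0.3025
  C_13 = (-0.25)(-0.25) − (0.95)(-0.15) = 0.2050
  C_21 = −[(0.00)(1.00) − (-0.35)(-0.25)] = 0.0875
  C_22 = (0.60)(1.00) − (-0.35)(-0.15) = 0.5475
  C_23 = −[(0.60)(-0.25) − (0.00)(-0.15)] = 0.1500
  C_31 = (0.00)(-0.35) − (-0.35)(0.95) = 0.3325
  C_32 = −[(0.60)(-0.35) − (-0.35)(-0.25)] = 0.2975
  C_33 = (0.60)(0.95) − (0.00)(-0.25) = 0.5700
det(I−A) = Σ_j (I−A)_1j·C_1j = (0.60)(0.8625) + (0.00)(0.3025) + (-0.35)(0.2050) = 0.44575
adj(I−A) = Cᵀ =
  [ 0.8625   0.0875   0.3325]
  [ 0.3025   0.5475   0.2975]
  [ 0.2050   0.1500   0.5700]
(I − A)⁻¹ = adj(I−A) / det(I−A) ≈
  [   1.9349     0.1963     0.7459]
  [   0.6786     1.2283     0.6674]
  [   0.4599     0.3365     1.2787]
x = (I − A)⁻¹ d = adj(I−A)·d / det(I−A), with det(I−A) = 0.44575:
  x_G = (0.8625·80 + 0.0875·260 + 0.3325·40) / 0.44575 = 105.05 / 0.44575 ≈ 235.67
  x_C = (0.3025·80 + 0.5475·260 + 0.2975·40) / 0.44575 = 178.45 / 0.44575 ≈ 400.34
  x_R = (0.2050·80 + 0.1500·260 + 0.5700·40) / 0.44575 = 78.20 / 0.44575 ≈ 175.43

x_G = 235.67, x_C = 400.34, x_R = 175.43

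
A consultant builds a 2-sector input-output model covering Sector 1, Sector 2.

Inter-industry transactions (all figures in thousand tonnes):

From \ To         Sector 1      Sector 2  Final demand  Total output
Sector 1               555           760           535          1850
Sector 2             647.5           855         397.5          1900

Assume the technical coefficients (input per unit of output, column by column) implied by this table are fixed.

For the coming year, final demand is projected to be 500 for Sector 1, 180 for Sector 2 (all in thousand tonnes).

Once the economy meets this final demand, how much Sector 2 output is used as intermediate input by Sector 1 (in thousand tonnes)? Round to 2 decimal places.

z_21 = 495.71

Technical coefficients a_ij = z_ij / X_j:
  a_11 = 555/1850 = 0.30, a_21 = 647.5/1850 = 0.35
  a_12 = 760/1900 = 0.40, a_22 = 855/1900 = 0.45
I − A =
  [   0.70    -0.40]
  [  -0.35     0.55]
det(I−A) = (0.70)(0.55) − (-0.40)(-0.35) = 0.2450
adj(I−A) = [[0.55, 0.40], [0.35, 0.70]]
(I − A)⁻¹ = adj(I−A) / det(I−A) ≈
  [   2.2449     1.6327]
  [   1.4286     2.8571]
First solve x = (I − A)⁻¹ d = adj(I−A)·d / det(I−A); in particular x_1 = (0.55·500 + 0.40·180) / 0.2450 = 347.00 / 0.2450 ≈ 1416.3265.
Intermediate flow from 2 to 1: z_21 = a_21 · x_1 = 0.35 × 347.00 / 0.2450 = 121.45 / 0.2450 ≈ 495.71.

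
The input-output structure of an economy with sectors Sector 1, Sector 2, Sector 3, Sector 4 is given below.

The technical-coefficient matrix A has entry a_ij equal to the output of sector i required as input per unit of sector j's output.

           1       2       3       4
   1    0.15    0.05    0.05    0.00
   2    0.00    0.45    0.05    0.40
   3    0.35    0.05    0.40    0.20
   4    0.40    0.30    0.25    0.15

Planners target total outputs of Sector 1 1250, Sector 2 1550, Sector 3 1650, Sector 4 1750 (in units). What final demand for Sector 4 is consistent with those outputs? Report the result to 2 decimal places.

d_4 = 110.00

I − A =
  [   0.85    -0.05    -0.05     0.00]
  [   0.00     0.55    -0.05    -0.40]
  [  -0.35    -0.05     0.60    -0.20]
  [  -0.40    -0.30    -0.25     0.85]
d = (I − A) x:
  d_1 = (+0.85)·1250 + (-0.05)·1550 + (-0.05)·1650 + (+0.00)·1750 = 902.50
  d_2 = (+0.00)·1250 + (+0.55)·1550 + (-0.05)·1650 + (-0.40)·1750 = 70.00
  d_3 = (-0.35)·1250 + (-0.05)·1550 + (+0.60)·1650 + (-0.20)·1750 = 125.00
  d_4 = (-0.40)·1250 + (-0.30)·1550 + (-0.25)·1650 + (+0.85)·1750 = 110.00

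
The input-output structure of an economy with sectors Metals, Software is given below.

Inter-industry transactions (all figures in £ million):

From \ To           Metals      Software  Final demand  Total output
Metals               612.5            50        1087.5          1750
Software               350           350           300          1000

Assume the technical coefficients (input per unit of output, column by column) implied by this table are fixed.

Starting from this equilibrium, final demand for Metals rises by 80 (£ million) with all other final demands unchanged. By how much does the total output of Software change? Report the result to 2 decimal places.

Technical coefficients a_ij = z_ij / X_j:
  a_11 = 612.5/1750 = 0.35, a_21 = 350/1750 = 0.20
  a_12 = 50/1000 = 0.05, a_22 = 350/1000 = 0.35
I − A =
  [   0.65    -0.05]
  [  -0.20     0.65]
det(I−A) = (0.65)(0.65) − (-0.05)(-0.20) = 0.4125
adj(I−A) = [[0.65, 0.05], [0.20, 0.65]]
(I − A)⁻¹ = adj(I−A) / det(I−A) ≈
  [   1.5758     0.1212]
  [   0.4848     1.5758]
Δx = (I − A)⁻¹ Δd with Δd having +80 in the Metals component and 0 elsewhere.
So Δx_2 = L_21 · (+80), where L_21 = adj(I−A)_21 / det(I−A) = 0.20 / 0.4125.
Δx_2 = 0.20 × (+80) / 0.4125 = 16.00 / 0.4125 ≈ 38.79.

Δx_2 = 38.79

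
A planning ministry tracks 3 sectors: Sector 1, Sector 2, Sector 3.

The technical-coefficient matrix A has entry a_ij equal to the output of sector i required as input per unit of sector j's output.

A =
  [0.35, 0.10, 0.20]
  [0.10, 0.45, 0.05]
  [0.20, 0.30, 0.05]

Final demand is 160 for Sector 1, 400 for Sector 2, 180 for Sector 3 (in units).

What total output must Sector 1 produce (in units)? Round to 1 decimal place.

x_1 = 562.5

I − A =
  [   0.65    -0.10    -0.20]
  [  -0.10     0.55    -0.05]
  [  -0.20    -0.30     0.95]
Cofactors of I−A, C_ij = (−1)^(i+j)·(minor ij) (rows/columns in the sector order above):
  C_11 = (0.55)(0.95) − (-0.05)(-0.30) = 0.5075
  C_12 = −[(-0.10)(0.95) − (-0.05)(-0.20)] = 0.1050
  C_13 = (-0.10)(-0.30) − (0.55)(-0.20) = 0.1400
  C_21 = −[(-0.10)(0.95) − (-0.20)(-0.30)] = 0.1550
  C_22 = (0.65)(0.95) − (-0.20)(-0.20) = 0.5775
  C_23 = −[(0.65)(-0.30) − (-0.10)(-0.20)] = 0.2150
  C_31 = (-0.10)(-0.05) − (-0.20)(0.55) = 0.1150
  C_32 = −[(0.65)(-0.05) − (-0.20)(-0.10)] = 0.0525
  C_33 = (0.65)(0.55) − (-0.10)(-0.10) = 0.3475
det(I−A) = Σ_j (I−A)_1j·C_1j = (0.65)(0.5075) + (-0.10)(0.1050) + (-0.20)(0.1400) = 0.291375
adj(I−A) = Cᵀ =
  [ 0.5075   0.1550   0.1150]
  [ 0.1050   0.5775   0.0525]
  [ 0.1400   0.2150   0.3475]
(I − A)⁻¹ = adj(I−A) / det(I−A) ≈
  [   1.7417     0.5320     0.3947]
  [   0.3604     1.9820     0.1802]
  [   0.4805     0.7379     1.1926]
x = (I − A)⁻¹ d = adj(I−A)·d / det(I−A), with det(I−A) = 0.291375:
  x_1 = (0.5075·160 + 0.1550·400 + 0.1150·180) / 0.291375 = 163.90 / 0.291375 ≈ 562.5
  x_2 = (0.1050·160 + 0.5775·400 + 0.0525·180) / 0.291375 = 257.25 / 0.291375 ≈ 882.9
  x_3 = (0.1400·160 + 0.2150·400 + 0.3475·180) / 0.291375 = 170.95 / 0.291375 ≈ 586.7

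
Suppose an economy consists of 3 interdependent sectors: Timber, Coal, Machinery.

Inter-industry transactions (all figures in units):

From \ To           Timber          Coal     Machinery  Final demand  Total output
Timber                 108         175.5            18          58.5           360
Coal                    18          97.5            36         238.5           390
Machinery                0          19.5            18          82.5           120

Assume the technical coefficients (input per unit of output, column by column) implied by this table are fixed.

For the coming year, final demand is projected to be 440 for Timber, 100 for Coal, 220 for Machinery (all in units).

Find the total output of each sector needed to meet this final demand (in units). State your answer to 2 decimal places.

x_T = 882.52, x_C = 302.82, x_M = 276.64

Technical coefficients a_ij = z_ij / X_j:
  a_TT = 108/360 = 0.30, a_CT = 18/360 = 0.05, a_MT = 0/360 = 0.00
  a_TC = 175.5/390 = 0.45, a_CC = 97.5/390 = 0.25, a_MC = 19.5/390 = 0.05
  a_TM = 18/120 = 0.15, a_CM = 36/120 = 0.30, a_MM = 18/120 = 0.15
I − A =
  [   0.70    -0.45    -0.15]
  [  -0.05     0.75    -0.30]
  [   0.00    -0.05     0.85]
Cofactors of I−A, C_ij = (−1)^(i+j)·(minor ij) (rows/columns in the sector order above):
  C_11 = (0.75)(0.85) − (-0.30)(-0.05) = 0.6225
  C_12 = −[(-0.05)(0.85) − (-0.30)(0.00)] = 0.0425
  C_13 = (-0.05)(-0.05) − (0.75)(0.00) = 0.0025
  C_21 = −[(-0.45)(0.85) − (-0.15)(-0.05)] = 0.3900
  C_22 = (0.70)(0.85) − (-0.15)(0.00) = 0.5950
  C_23 = −[(0.70)(-0.05) − (-0.45)(0.00)] = 0.0350
  C_31 = (-0.45)(-0.30) − (-0.15)(0.75) = 0.2475
  C_32 = −[(0.70)(-0.30) − (-0.15)(-0.05)] = 0.2175
  C_33 = (0.70)(0.75) − (-0.45)(-0.05) = 0.5025
det(I−A) = Σ_j (I−A)_1j·C_1j = (0.70)(0.6225) + (-0.45)(0.0425) + (-0.15)(0.0025) = 0.41625
adj(I−A) = Cᵀ =
  [ 0.6225   0.3900   0.2475]
  [ 0.0425   0.5950   0.2175]
  [ 0.0025   0.0350   0.5025]
(I − A)⁻¹ = adj(I−A) / det(I−A) ≈
  [   1.4955     0.9369     0.5946]
  [   0.1021     1.4294     0.5225]
  [   0.0060     0.0841     1.2072]
x = (I − A)⁻¹ d = adj(I−A)·d / det(I−A), with det(I−A) = 0.41625:
  x_T = (0.6225·440 + 0.3900·100 + 0.2475·220) / 0.41625 = 367.35 / 0.41625 ≈ 882.52
  x_C = (0.0425·440 + 0.5950·100 + 0.2175·220) / 0.41625 = 126.05 / 0.41625 ≈ 302.82
  x_M = (0.0025·440 + 0.0350·100 + 0.5025·220) / 0.41625 = 115.15 / 0.41625 ≈ 276.64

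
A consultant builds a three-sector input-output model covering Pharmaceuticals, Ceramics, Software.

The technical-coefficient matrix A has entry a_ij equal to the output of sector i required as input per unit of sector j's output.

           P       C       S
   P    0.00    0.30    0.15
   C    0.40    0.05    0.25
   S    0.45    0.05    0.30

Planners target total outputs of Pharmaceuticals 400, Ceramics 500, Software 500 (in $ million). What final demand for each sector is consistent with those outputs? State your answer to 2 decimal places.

I − A =
  [   1.00    -0.30    -0.15]
  [  -0.40     0.95    -0.25]
  [  -0.45    -0.05     0.70]
d = (I − A) x:
  d_P = (+1.00)·400 + (-0.30)·500 + (-0.15)·500 = 175.00
  d_C = (-0.40)·400 + (+0.95)·500 + (-0.25)·500 = 190.00
  d_S = (-0.45)·400 + (-0.05)·500 + (+0.70)·500 = 145.00

d_P = 175.00, d_C = 190.00, d_S = 145.00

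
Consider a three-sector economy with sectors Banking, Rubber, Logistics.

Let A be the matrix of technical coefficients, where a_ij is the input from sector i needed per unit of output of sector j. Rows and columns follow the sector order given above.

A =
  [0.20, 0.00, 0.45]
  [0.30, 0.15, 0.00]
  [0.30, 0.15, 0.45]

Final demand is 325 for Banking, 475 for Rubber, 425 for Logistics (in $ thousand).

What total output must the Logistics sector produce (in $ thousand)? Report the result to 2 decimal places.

I − A =
  [   0.80     0.00    -0.45]
  [  -0.30     0.85     0.00]
  [  -0.30    -0.15     0.55]
Cofactors of I−A, C_ij = (−1)^(i+j)·(minor ij) (rows/columns in the sector order above):
  C_11 = (0.85)(0.55) − (0.00)(-0.15) = 0.4675
  C_12 = −[(-0.30)(0.55) − (0.00)(-0.30)] = 0.1650
  C_13 = (-0.30)(-0.15) − (0.85)(-0.30) = 0.3000
  C_21 = −[(0.00)(0.55) − (-0.45)(-0.15)] = 0.0675
  C_22 = (0.80)(0.55) − (-0.45)(-0.30) = 0.3050
  C_23 = −[(0.80)(-0.15) − (0.00)(-0.30)] = 0.1200
  C_31 = (0.00)(0.00) − (-0.45)(0.85) = 0.3825
  C_32 = −[(0.80)(0.00) − (-0.45)(-0.30)] = 0.1350
  C_33 = (0.80)(0.85) − (0.00)(-0.30) = 0.6800
det(I−A) = Σ_j (I−A)_1j·C_1j = (0.80)(0.4675) + (0.00)(0.1650) + (-0.45)(0.3000) = 0.2390
adj(I−A) = Cᵀ =
  [ 0.4675   0.0675   0.3825]
  [ 0.1650   0.3050   0.1350]
  [ 0.3000   0.1200   0.6800]
(I − A)⁻¹ = adj(I−A) / det(I−A) ≈
  [   1.9561     0.2824     1.6004]
  [   0.6904     1.2762     0.5649]
  [   1.2552     0.5021     2.8452]
x = (I − A)⁻¹ d = adj(I−A)·d / det(I−A), with det(I−A) = 0.2390:
  x_B = (0.4675·325 + 0.0675·475 + 0.3825·425) / 0.2390 = 346.5625 / 0.2390 ≈ 1450.05
  x_R = (0.1650·325 + 0.3050·475 + 0.1350·425) / 0.2390 = 255.875 / 0.2390 ≈ 1070.61
  x_L = (0.3000·325 + 0.1200·475 + 0.6800·425) / 0.2390 = 443.50 / 0.2390 ≈ 1855.65

x_L = 1855.65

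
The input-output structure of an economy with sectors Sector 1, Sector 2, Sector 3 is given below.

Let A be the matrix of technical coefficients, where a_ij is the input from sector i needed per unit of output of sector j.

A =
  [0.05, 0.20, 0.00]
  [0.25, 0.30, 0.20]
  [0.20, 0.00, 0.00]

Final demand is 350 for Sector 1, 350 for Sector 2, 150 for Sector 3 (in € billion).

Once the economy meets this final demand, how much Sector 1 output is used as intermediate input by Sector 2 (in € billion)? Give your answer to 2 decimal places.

z_12 = 152.39

I − A =
  [   0.95    -0.20     0.00]
  [  -0.25     0.70    -0.20]
  [  -0.20     0.00     1.00]
Cofactors of I−A, C_ij = (−1)^(i+j)·(minor ij) (rows/columns in the sector order above):
  C_11 = (0.70)(1.00) − (-0.20)(0.00) = 0.7000
  C_12 = −[(-0.25)(1.00) − (-0.20)(-0.20)] = 0.2900
  C_13 = (-0.25)(0.00) − (0.70)(-0.20) = 0.1400
  C_21 = −[(-0.20)(1.00) − (0.00)(0.00)] = 0.2000
  C_22 = (0.95)(1.00) − (0.00)(-0.20) = 0.9500
  C_23 = −[(0.95)(0.00) − (-0.20)(-0.20)] = 0.0400
  C_31 = (-0.20)(-0.20) − (0.00)(0.70) = 0.0400
  C_32 = −[(0.95)(-0.20) − (0.00)(-0.25)] = 0.1900
  C_33 = (0.95)(0.70) − (-0.20)(-0.25) = 0.6150
det(I−A) = Σ_j (I−A)_1j·C_1j = (0.95)(0.7000) + (-0.20)(0.2900) + (0.00)(0.1400) = 0.6070
adj(I−A) = Cᵀ =
  [ 0.7000   0.2000   0.0400]
  [ 0.2900   0.9500   0.1900]
  [ 0.1400   0.0400   0.6150]
(I − A)⁻¹ = adj(I−A) / det(I−A) ≈
  [   1.1532     0.3295     0.0659]
  [   0.4778     1.5651     0.3130]
  [   0.2306     0.0659     1.0132]
First solve x = (I − A)⁻¹ d = adj(I−A)·d / det(I−A); in particular x_2 = (0.2900·350 + 0.9500·350 + 0.1900·150) / 0.6070 = 462.50 / 0.6070 ≈ 761.9440.
Intermediate flow from 1 to 2: z_12 = a_12 · x_2 = 0.20 × 462.50 / 0.6070 = 92.50 / 0.6070 ≈ 152.39.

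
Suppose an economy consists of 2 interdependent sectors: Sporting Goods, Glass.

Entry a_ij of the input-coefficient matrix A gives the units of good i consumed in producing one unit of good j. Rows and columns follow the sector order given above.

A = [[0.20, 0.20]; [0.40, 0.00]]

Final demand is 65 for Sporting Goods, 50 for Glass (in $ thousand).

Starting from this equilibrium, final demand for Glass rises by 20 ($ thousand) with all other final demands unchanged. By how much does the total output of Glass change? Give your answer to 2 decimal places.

Δx_2 = 22.22

I − A =
  [   0.80    -0.20]
  [  -0.40     1.00]
det(I−A) = (0.80)(1.00) − (-0.20)(-0.40) = 0.7200
adj(I−A) = [[1.00, 0.20], [0.40, 0.80]]
(I − A)⁻¹ = adj(I−A) / det(I−A) ≈
  [   1.3889     0.2778]
  [   0.5556     1.1111]
Δx = (I − A)⁻¹ Δd with Δd having +20 in the Glass component and 0 elsewhere.
So Δx_2 = L_22 · (+20), where L_22 = adj(I−A)_22 / det(I−A) = 0.80 / 0.7200.
Δx_2 = 0.80 × (+20) / 0.7200 = 16.00 / 0.7200 ≈ 22.22.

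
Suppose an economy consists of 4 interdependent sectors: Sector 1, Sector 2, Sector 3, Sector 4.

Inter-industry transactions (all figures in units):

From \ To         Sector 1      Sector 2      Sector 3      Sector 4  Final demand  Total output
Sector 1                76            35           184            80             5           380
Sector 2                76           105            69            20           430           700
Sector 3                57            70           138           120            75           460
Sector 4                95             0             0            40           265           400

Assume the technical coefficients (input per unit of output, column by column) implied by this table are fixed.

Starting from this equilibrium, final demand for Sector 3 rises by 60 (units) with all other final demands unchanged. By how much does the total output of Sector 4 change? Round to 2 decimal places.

Technical coefficients a_ij = z_ij / X_j:
  a_11 = 76/380 = 0.20, a_21 = 76/380 = 0.20, a_31 = 57/380 = 0.15, a_41 = 95/380 = 0.25
  a_12 = 35/700 = 0.05, a_22 = 105/700 = 0.15, a_32 = 70/700 = 0.10, a_42 = 0/700 = 0.00
  a_13 = 184/460 = 0.40, a_23 = 69/460 = 0.15, a_33 = 138/460 = 0.30, a_43 = 0/460 = 0.00
  a_14 = 80/400 = 0.20, a_24 = 20/400 = 0.05, a_34 = 120/400 = 0.30, a_44 = 40/400 = 0.10
I − A =
  [   0.80    -0.05    -0.40    -0.20]
  [  -0.20     0.85    -0.15    -0.05]
  [  -0.15    -0.10     0.70    -0.30]
  [  -0.25     0.00     0.00     0.90]
Compute the cofactors C_ij = (−1)^(i+j)·(3×3 minor ij) of I−A; the adjugate is their transpose:
adj(I−A) = Cᵀ =
  [ 0.522000   0.067500   0.312750   0.224000]
  [ 0.166250   0.385000   0.177500   0.117500]
  [ 0.197750   0.077500   0.559875   0.234875]
  [ 0.145000   0.018750   0.086875   0.396875]
det(I−A) = Σ_j (I−A)_1j·C_1j = (0.80)(0.522000) + (-0.05)(0.166250) + (-0.40)(0.197750) + (-0.20)(0.145000) = 0.3011875
(I − A)⁻¹ = adj(I−A) / det(I−A) ≈
  [   1.7331     0.2241     1.0384     0.7437]
  [   0.5520     1.2783     0.5893     0.3901]
  [   0.6566     0.2573     1.8589     0.7798]
  [   0.4814     0.0623     0.2884     1.3177]
Δx = (I − A)⁻¹ Δd with Δd having +60 in the Sector 3 component and 0 elsewhere.
So Δx_4 = L_43 · (+60), where L_43 = adj(I−A)_43 / det(I−A) = 0.086875 / 0.3011875.
Δx_4 = 0.086875 × (+60) / 0.3011875 = 5.2125 / 0.3011875 ≈ 17.31.

Δx_4 = 17.31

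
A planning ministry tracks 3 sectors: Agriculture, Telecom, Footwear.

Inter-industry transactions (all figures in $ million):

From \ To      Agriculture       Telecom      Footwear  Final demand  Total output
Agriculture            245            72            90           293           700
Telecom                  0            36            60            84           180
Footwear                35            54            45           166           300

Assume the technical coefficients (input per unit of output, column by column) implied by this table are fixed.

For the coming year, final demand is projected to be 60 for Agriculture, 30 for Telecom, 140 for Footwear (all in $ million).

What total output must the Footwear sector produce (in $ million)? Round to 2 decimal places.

Technical coefficients a_ij = z_ij / X_j:
  a_AA = 245/700 = 0.35, a_TA = 0/700 = 0.00, a_FA = 35/700 = 0.05
  a_AT = 72/180 = 0.40, a_TT = 36/180 = 0.20, a_FT = 54/180 = 0.30
  a_AF = 90/300 = 0.30, a_TF = 60/300 = 0.20, a_FF = 45/300 = 0.15
I − A =
  [   0.65    -0.40    -0.30]
  [   0.00     0.80    -0.20]
  [  -0.05    -0.30     0.85]
Cofactors of I−A, C_ij = (−1)^(i+j)·(minor ij) (rows/columns in the sector order above):
  C_11 = (0.80)(0.85) − (-0.20)(-0.30) = 0.6200
  C_12 = −[(0.00)(0.85) − (-0.20)(-0.05)] = 0.0100
  C_13 = (0.00)(-0.30) − (0.80)(-0.05) = 0.0400
  C_21 = −[(-0.40)(0.85) − (-0.30)(-0.30)] = 0.4300
  C_22 = (0.65)(0.85) − (-0.30)(-0.05) = 0.5375
  C_23 = −[(0.65)(-0.30) − (-0.40)(-0.05)] = 0.2150
  C_31 = (-0.40)(-0.20) − (-0.30)(0.80) = 0.3200
  C_32 = −[(0.65)(-0.20) − (-0.30)(0.00)] = 0.1300
  C_33 = (0.65)(0.80) − (-0.40)(0.00) = 0.5200
det(I−A) = Σ_j (I−A)_1j·C_1j = (0.65)(0.6200) + (-0.40)(0.0100) + (-0.30)(0.0400) = 0.3870
adj(I−A) = Cᵀ =
  [ 0.6200   0.4300   0.3200]
  [ 0.0100   0.5375   0.1300]
  [ 0.0400   0.2150   0.5200]
(I − A)⁻¹ = adj(I−A) / det(I−A) ≈
  [   1.6021     1.1111     0.8269]
  [   0.0258     1.3889     0.3359]
  [   0.1034     0.5556     1.3437]
x = (I − A)⁻¹ d = adj(I−A)·d / det(I−A), with det(I−A) = 0.3870:
  x_A = (0.6200·60 + 0.4300·30 + 0.3200·140) / 0.3870 = 94.90 / 0.3870 ≈ 245.22
  x_T = (0.0100·60 + 0.5375·30 + 0.1300·140) / 0.3870 = 34.925 / 0.3870 ≈ 90.25
  x_F = (0.0400·60 + 0.2150·30 + 0.5200·140) / 0.3870 = 81.65 / 0.3870 ≈ 210.98

x_F = 210.98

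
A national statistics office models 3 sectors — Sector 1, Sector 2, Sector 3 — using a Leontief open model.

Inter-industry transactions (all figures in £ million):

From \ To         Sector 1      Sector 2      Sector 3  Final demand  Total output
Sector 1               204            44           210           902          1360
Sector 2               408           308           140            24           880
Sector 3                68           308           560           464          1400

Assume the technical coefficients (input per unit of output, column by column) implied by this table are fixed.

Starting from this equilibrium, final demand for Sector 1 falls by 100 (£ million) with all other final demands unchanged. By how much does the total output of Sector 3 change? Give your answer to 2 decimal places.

Δx_3 = -50.57

Technical coefficients a_ij = z_ij / X_j:
  a_11 = 204/1360 = 0.15, a_21 = 408/1360 = 0.30, a_31 = 68/1360 = 0.05
  a_12 = 44/880 = 0.05, a_22 = 308/880 = 0.35, a_32 = 308/880 = 0.35
  a_13 = 210/1400 = 0.15, a_23 = 140/1400 = 0.10, a_33 = 560/1400 = 0.40
I − A =
  [   0.85    -0.05    -0.15]
  [  -0.30     0.65    -0.10]
  [  -0.05    -0.35     0.60]
Cofactors of I−A, C_ij = (−1)^(i+j)·(minor ij) (rows/columns in the sector order above):
  C_11 = (0.65)(0.60) − (-0.10)(-0.35) = 0.3550
  C_12 = −[(-0.30)(0.60) − (-0.10)(-0.05)] = 0.1850
  C_13 = (-0.30)(-0.35) − (0.65)(-0.05) = 0.1375
  C_21 = −[(-0.05)(0.60) − (-0.15)(-0.35)] = 0.0825
  C_22 = (0.85)(0.60) − (-0.15)(-0.05) = 0.5025
  C_23 = −[(0.85)(-0.35) − (-0.05)(-0.05)] = 0.3000
  C_31 = (-0.05)(-0.10) − (-0.15)(0.65) = 0.1025
  C_32 = −[(0.85)(-0.10) − (-0.15)(-0.30)] = 0.1300
  C_33 = (0.85)(0.65) − (-0.05)(-0.30) = 0.5375
det(I−A) = Σ_j (I−A)_1j·C_1j = (0.85)(0.3550) + (-0.05)(0.1850) + (-0.15)(0.1375) = 0.271875
adj(I−A) = Cᵀ =
  [ 0.3550   0.0825   0.1025]
  [ 0.1850   0.5025   0.1300]
  [ 0.1375   0.3000   0.5375]
(I − A)⁻¹ = adj(I−A) / det(I−A) ≈
  [   1.3057     0.3034     0.3770]
  [   0.6805     1.8483     0.4782]
  [   0.5057     1.1034     1.9770]
Δx = (I − A)⁻¹ Δd with Δd having -100 in the Sector 1 component and 0 elsewhere.
So Δx_3 = L_31 · (-100), where L_31 = adj(I−A)_31 / det(I−A) = 0.1375 / 0.271875.
Δx_3 = 0.1375 × (-100) / 0.271875 = -13.75 / 0.271875 ≈ -50.57.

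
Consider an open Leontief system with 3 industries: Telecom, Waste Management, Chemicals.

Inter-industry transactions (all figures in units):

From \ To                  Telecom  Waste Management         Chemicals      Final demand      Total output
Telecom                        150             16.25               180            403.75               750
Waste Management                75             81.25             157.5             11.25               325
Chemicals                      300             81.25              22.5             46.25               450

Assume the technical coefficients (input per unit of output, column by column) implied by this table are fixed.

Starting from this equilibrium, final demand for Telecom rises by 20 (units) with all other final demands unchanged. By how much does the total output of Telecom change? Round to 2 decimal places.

Δx_T = 34.89

Technical coefficients a_ij = z_ij / X_j:
  a_TT = 150/750 = 0.20, a_WT = 75/750 = 0.10, a_CT = 300/750 = 0.40
  a_TW = 16.25/325 = 0.05, a_WW = 81.25/325 = 0.25, a_CW = 81.25/325 = 0.25
  a_TC = 180/450 = 0.40, a_WC = 157.5/450 = 0.35, a_CC = 22.5/450 = 0.05
I − A =
  [   0.80    -0.05    -0.40]
  [  -0.10     0.75    -0.35]
  [  -0.40    -0.25     0.95]
Cofactors of I−A, C_ij = (−1)^(i+j)·(minor ij) (rows/columns in the sector order above):
  C_11 = (0.75)(0.95) − (-0.35)(-0.25) = 0.6250
  C_12 = −[(-0.10)(0.95) − (-0.35)(-0.40)] = 0.2350
  C_13 = (-0.10)(-0.25) − (0.75)(-0.40) = 0.3250
  C_21 = −[(-0.05)(0.95) − (-0.40)(-0.25)] = 0.1475
  C_22 = (0.80)(0.95) − (-0.40)(-0.40) = 0.6000
  C_23 = −[(0.80)(-0.25) − (-0.05)(-0.40)] = 0.2200
  C_31 = (-0.05)(-0.35) − (-0.40)(0.75) = 0.3175
  C_32 = −[(0.80)(-0.35) − (-0.40)(-0.10)] = 0.3200
  C_33 = (0.80)(0.75) − (-0.05)(-0.10) = 0.5950
det(I−A) = Σ_j (I−A)_1j·C_1j = (0.80)(0.6250) + (-0.05)(0.2350) + (-0.40)(0.3250) = 0.35825
adj(I−A) = Cᵀ =
  [ 0.6250   0.1475   0.3175]
  [ 0.2350   0.6000   0.3200]
  [ 0.3250   0.2200   0.5950]
(I − A)⁻¹ = adj(I−A) / det(I−A) ≈
  [   1.7446     0.4117     0.8863]
  [   0.6560     1.6748     0.8932]
  [   0.9072     0.6141     1.6609]
Δx = (I − A)⁻¹ Δd with Δd having +20 in the Telecom component and 0 elsewhere.
So Δx_T = L_TT · (+20), where L_TT = adj(I−A)_TT / det(I−A) = 0.6250 / 0.35825.
Δx_T = 0.6250 × (+20) / 0.35825 = 12.50 / 0.35825 ≈ 34.89.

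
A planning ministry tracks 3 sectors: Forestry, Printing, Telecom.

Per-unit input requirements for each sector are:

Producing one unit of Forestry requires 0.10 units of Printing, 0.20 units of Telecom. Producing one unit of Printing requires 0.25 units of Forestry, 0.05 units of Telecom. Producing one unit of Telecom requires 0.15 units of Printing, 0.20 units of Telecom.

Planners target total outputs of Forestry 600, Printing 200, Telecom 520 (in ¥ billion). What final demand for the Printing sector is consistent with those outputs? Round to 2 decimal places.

I − A =
  [   1.00    -0.25     0.00]
  [  -0.10     1.00    -0.15]
  [  -0.20    -0.05     0.80]
d = (I − A) x:
  d_1 = (+1.00)·600 + (-0.25)·200 + (+0.00)·520 = 550.00
  d_2 = (-0.10)·600 + (+1.00)·200 + (-0.15)·520 = 62.00
  d_3 = (-0.20)·600 + (-0.05)·200 + (+0.80)·520 = 286.00

d_2 = 62.00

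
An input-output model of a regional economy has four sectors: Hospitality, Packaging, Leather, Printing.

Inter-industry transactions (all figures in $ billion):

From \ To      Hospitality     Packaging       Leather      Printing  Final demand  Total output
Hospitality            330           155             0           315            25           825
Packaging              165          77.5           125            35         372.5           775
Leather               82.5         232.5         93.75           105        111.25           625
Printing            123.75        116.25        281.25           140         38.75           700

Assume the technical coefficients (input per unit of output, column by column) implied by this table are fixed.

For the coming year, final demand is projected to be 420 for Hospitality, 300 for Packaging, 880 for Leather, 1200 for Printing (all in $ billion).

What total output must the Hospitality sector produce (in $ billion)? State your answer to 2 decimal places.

Technical coefficients a_ij = z_ij / X_j:
  a_11 = 330/825 = 0.40, a_21 = 165/825 = 0.20, a_31 = 82.5/825 = 0.10, a_41 = 123.75/825 = 0.15
  a_12 = 155/775 = 0.20, a_22 = 77.5/775 = 0.10, a_32 = 232.5/775 = 0.30, a_42 = 116.25/775 = 0.15
  a_13 = 0/625 = 0.00, a_23 = 125/625 = 0.20, a_33 = 93.75/625 = 0.15, a_43 = 281.25/625 = 0.45
  a_14 = 315/700 = 0.45, a_24 = 35/700 = 0.05, a_34 = 105/700 = 0.15, a_44 = 140/700 = 0.20
I − A =
  [   0.60    -0.20     0.00    -0.45]
  [  -0.20     0.90    -0.20    -0.05]
  [  -0.10    -0.30     0.85    -0.15]
  [  -0.15    -0.15    -0.45     0.80]
Compute the cofactors C_ij = (−1)^(i+j)·(3×3 minor ij) of I−A; the adjugate is their transpose:
adj(I−A) = Cᵀ =
  [ 0.485625   0.240625   0.232250   0.331750]
  [ 0.151625   0.289875   0.136500   0.129000]
  [ 0.146250   0.164500   0.319750   0.152500]
  [ 0.201750   0.192000   0.249000   0.385000]
det(I−A) = Σ_j (I−A)_1j·C_1j = (0.60)(0.485625) + (-0.20)(0.151625) + (0.00)(0.146250) + (-0.45)(0.201750) = 0.1702625
(I − A)⁻¹ = adj(I−A) / det(I−A) ≈
  [   2.8522     1.4133     1.3641     1.9485]
  [   0.8905     1.7025     0.8017     0.7577]
  [   0.8590     0.9662     1.8780     0.8957]
  [   1.1849     1.1277     1.4624     2.2612]
x = (I − A)⁻¹ d = adj(I−A)·d / det(I−A), with det(I−A) = 0.1702625:
  x_1 = (0.485625·420 + 0.240625·300 + 0.232250·880 + 0.331750·1200) / 0.1702625 = 878.63 / 0.1702625 ≈ 5160.44
  x_2 = (0.151625·420 + 0.289875·300 + 0.136500·880 + 0.129000·1200) / 0.1702625 = 425.565 / 0.1702625 ≈ 2499.46
  x_3 = (0.146250·420 + 0.164500·300 + 0.319750·880 + 0.152500·1200) / 0.1702625 = 575.155 / 0.1702625 ≈ 3378.05
  x_4 = (0.201750·420 + 0.192000·300 + 0.249000·880 + 0.385000·1200) / 0.1702625 = 823.455 / 0.1702625 ≈ 4836.38

x_1 = 5160.44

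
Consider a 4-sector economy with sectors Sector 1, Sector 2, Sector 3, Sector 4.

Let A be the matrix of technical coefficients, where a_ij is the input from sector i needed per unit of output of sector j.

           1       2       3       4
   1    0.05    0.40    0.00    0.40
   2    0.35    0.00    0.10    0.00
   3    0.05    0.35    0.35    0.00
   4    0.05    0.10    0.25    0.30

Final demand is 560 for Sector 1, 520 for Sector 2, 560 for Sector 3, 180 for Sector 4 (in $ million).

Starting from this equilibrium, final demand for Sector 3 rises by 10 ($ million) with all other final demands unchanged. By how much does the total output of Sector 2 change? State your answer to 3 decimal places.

I − A =
  [   0.95    -0.40     0.00    -0.40]
  [  -0.35     1.00    -0.10     0.00]
  [  -0.05    -0.35     0.65     0.00]
  [  -0.05    -0.10    -0.25     0.70]
Compute the cofactors C_ij = (−1)^(i+j)·(3×3 minor ij) of I−A; the adjugate is their transpose:
adj(I−A) = Cᵀ =
  [ 0.430500   0.243000   0.132000   0.246000]
  [ 0.162750   0.414250   0.099500   0.093000]
  [ 0.120750   0.241750   0.533000   0.069000]
  [ 0.097125   0.162875   0.214000   0.491250]
det(I−A) = Σ_j (I−A)_1j·C_1j = (0.95)(0.430500) + (-0.40)(0.162750) + (0.00)(0.120750) + (-0.40)(0.097125) = 0.305025
(I − A)⁻¹ = adj(I−A) / det(I−A) ≈
  [   1.4114     0.7967     0.4328     0.8065]
  [   0.5336     1.3581     0.3262     0.3049]
  [   0.3959     0.7926     1.7474     0.2262]
  [   0.3184     0.5340     0.7016     1.6105]
Δx = (I − A)⁻¹ Δd with Δd having +10 in the Sector 3 component and 0 elsewhere.
So Δx_2 = L_23 · (+10), where L_23 = adj(I−A)_23 / det(I−A) = 0.099500 / 0.305025.
Δx_2 = 0.099500 × (+10) / 0.305025 = 0.995 / 0.305025 ≈ 3.262.

Δx_2 = 3.262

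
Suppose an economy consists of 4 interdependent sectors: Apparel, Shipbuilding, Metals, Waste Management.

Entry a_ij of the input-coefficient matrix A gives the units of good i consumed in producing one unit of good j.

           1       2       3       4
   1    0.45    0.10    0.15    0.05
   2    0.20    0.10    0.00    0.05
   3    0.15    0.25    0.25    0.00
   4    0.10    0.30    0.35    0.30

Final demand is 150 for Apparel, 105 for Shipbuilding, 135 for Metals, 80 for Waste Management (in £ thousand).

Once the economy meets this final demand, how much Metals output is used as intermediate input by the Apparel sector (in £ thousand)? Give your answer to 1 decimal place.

I − A =
  [   0.55    -0.10    -0.15    -0.05]
  [  -0.20     0.90     0.00    -0.05]
  [  -0.15    -0.25     0.75     0.00]
  [  -0.10    -0.30    -0.35     0.70]
Compute the cofactors C_ij = (−1)^(i+j)·(3×3 minor ij) of I−A; the adjugate is their transpose:
adj(I−A) = Cᵀ =
  [ 0.456875   0.094375   0.109750   0.039375]
  [ 0.111375   0.266625   0.034875   0.027000]
  [ 0.128500   0.107750   0.316250   0.016875]
  [ 0.177250   0.181625   0.188750   0.328500]
det(I−A) = Σ_j (I−A)_1j·C_1j = (0.55)(0.456875) + (-0.10)(0.111375) + (-0.15)(0.128500) + (-0.05)(0.177250) = 0.21200625
(I − A)⁻¹ = adj(I−A) / det(I−A) ≈
  [   2.1550     0.4452     0.5177     0.1857]
  [   0.5253     1.2576     0.1645     0.1274]
  [   0.6061     0.5082     1.4917     0.0796]
  [   0.8361     0.8567     0.8903     1.5495]
First solve x = (I − A)⁻¹ d = adj(I−A)·d / det(I−A); in particular x_1 = (0.456875·150 + 0.094375·105 + 0.109750·135 + 0.039375·80) / 0.21200625 = 96.406875 / 0.21200625 ≈ 454.736.
Intermediate flow from 3 to 1: z_31 = a_31 · x_1 = 0.15 × 96.406875 / 0.21200625 = 14.46103125 / 0.21200625 ≈ 68.2.

z_31 = 68.2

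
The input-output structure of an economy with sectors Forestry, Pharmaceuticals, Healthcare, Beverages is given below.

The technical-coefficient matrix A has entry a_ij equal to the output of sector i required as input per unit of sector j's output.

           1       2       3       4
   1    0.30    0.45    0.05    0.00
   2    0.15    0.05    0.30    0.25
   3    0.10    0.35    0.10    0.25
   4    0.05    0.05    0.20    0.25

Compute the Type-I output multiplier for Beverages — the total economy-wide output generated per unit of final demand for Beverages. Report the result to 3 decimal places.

m_4 = 3.803

I − A =
  [   0.70    -0.45    -0.05     0.00]
  [  -0.15     0.95    -0.30    -0.25]
  [  -0.10    -0.35     0.90    -0.25]
  [  -0.05    -0.05    -0.20     0.75]
Compute the cofactors C_ij = (−1)^(i+j)·(3×3 minor ij) of I−A; the adjugate is their transpose:
adj(I−A) = Cᵀ =
  [ 0.482500   0.295000   0.158750   0.151250]
  [ 0.136250   0.433125   0.198750   0.210625]
  [ 0.127500   0.231875   0.433750   0.221875]
  [ 0.075250   0.110375   0.139500   0.443375]
det(I−A) = Σ_j (I−A)_1j·C_1j = (0.70)(0.482500) + (-0.45)(0.136250) + (-0.05)(0.127500) + (0.00)(0.075250) = 0.2700625
(I − A)⁻¹ = adj(I−A) / det(I−A) ≈
  [   1.7866     1.0923     0.5878     0.5601]
  [   0.5045     1.6038     0.7359     0.7799]
  [   0.4721     0.8586     1.6061     0.8216]
  [   0.2786     0.4087     0.5165     1.6417]
The output multiplier for sector j is the column-j sum of the Leontief inverse (I − A)⁻¹ = adj(I−A) / det(I−A).
Column 4 of adj(I−A): (0.151250, 0.210625, 0.221875, 0.443375); det(I−A) = 0.2700625.
m_4 = (0.151250 + 0.210625 + 0.221875 + 0.443375) / 0.2700625 = 1.027125 / 0.2700625 ≈ 3.803.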